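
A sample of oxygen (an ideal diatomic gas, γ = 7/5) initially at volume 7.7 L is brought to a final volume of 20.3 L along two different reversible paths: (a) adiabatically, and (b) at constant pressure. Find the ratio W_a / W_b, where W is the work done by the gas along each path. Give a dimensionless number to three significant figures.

W_a / W_b ≈ 0.491

Path (a) adiabatic: W = P₁V₁(1 − (V₁/V₂)^(γ−1))/(γ−1) → W_a/(P₁V₁) = 0.8036.
Path (b) isobaric: W = P₁(V₂ − V₁) → W_b/(P₁V₁) = 1.636.
W_a / W_b = 0.8036 / 1.636 = 0.4911.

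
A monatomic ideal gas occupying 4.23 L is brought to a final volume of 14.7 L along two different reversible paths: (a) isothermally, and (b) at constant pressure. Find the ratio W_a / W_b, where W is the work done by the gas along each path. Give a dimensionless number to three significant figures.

W_a / W_b ≈ 0.503

Path (a) isothermal: W = P₁V₁ ln(V₂/V₁) → W_a/(P₁V₁) = 1.246.
Path (b) isobaric: W = P₁(V₂ − V₁) → W_b/(P₁V₁) = 2.475.
W_a / W_b = 1.246 / 2.475 = 0.5033.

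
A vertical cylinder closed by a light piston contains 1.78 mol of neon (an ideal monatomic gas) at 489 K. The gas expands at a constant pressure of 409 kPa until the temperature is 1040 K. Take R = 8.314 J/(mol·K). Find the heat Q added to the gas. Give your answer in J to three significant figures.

Q ≈ 20400 J

Isobaric: W = nRΔT = (1.78)(8.314)(551) = 8154 J.
ΔU = nCᵥΔT with Cᵥ = 3R/2: ΔU = (1.78)(12.47)(551) = 12231 J.
Q = ΔU + W = 12231 + 8154 = 20386 J.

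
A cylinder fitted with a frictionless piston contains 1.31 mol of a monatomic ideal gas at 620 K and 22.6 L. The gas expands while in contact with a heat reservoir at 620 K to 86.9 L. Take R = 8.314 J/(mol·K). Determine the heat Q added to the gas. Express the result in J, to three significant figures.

Q ≈ 9090 J

Isothermal ⇒ ΔU = 0, so Q = W = nRT ln(V₂/V₁).
Q = (1.31)(8.314)(620) ln(86.9/22.6) = 6753 × 1.347 = 9094 J.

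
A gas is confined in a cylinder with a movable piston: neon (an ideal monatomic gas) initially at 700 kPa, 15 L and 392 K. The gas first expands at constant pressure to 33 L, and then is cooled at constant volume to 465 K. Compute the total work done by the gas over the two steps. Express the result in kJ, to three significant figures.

Step 1 (isobaric): W = PΔV = (700 kPa)(33 − 15 L) = 12600 J.
Step 2 (isochoric): W = 0 (constant volume).
W_total = 12600 + 0 = 12600 J.

W_total ≈ 12.6 kJ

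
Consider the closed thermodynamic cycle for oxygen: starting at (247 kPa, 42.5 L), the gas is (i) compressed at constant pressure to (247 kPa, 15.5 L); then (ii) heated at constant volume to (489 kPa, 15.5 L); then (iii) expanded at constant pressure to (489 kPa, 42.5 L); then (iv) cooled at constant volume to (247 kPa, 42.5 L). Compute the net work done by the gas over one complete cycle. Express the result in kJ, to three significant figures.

Constant-volume legs do no work.
W(i) = (247)(15.5 − 42.5) = -6669 J; W(iii) = (489)(42.5 − 15.5) = 13203 J.
W_net = -6669 + 13203 = 6534 J (the clockwise enclosed area).

W_net ≈ 6.53 kJ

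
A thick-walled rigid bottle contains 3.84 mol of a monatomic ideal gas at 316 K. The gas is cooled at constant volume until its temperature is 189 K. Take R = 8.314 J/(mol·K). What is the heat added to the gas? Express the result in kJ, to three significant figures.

Constant volume ⇒ W = 0, so Q = ΔU = nCᵥΔT with Cᵥ = 3R/2 = 12.47 J/(mol·K).
ΔU = (3.84)(12.47)(189 − 316) = -6082 J.

Q ≈ -6.08 kJ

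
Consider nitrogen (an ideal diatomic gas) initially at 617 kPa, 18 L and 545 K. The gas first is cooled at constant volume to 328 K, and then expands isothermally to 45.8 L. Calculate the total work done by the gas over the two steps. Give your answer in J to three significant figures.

Step 1 (isochoric): W = 0 (constant volume).
After step 1: P = 371.3 kPa (V unchanged).
Step 2 (isothermal): W = P₁V₁ ln(V₂/V₁) = (6684) ln(45.8/18) = 6242 J.
W_total = 0 + 6242 = 6242 J.

W_total ≈ 6240 J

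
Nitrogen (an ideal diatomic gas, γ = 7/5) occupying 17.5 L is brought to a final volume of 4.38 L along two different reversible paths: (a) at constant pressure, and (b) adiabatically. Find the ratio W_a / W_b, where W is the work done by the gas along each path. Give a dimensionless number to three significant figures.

Path (a) isobaric: W = P₁(V₂ − V₁) → W_a/(P₁V₁) = -0.7497.
Path (b) adiabatic: W = P₁V₁(1 − (V₁/V₂)^(γ−1))/(γ−1) → W_b/(P₁V₁) = -1.851.
W_a / W_b = -0.7497 / -1.851 = 0.4051.

W_a / W_b ≈ 0.405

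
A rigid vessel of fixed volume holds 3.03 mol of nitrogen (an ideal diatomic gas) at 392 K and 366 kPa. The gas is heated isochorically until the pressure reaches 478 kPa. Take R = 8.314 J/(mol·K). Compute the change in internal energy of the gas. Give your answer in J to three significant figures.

Constant volume ⇒ W = 0, so Q = ΔU = nCᵥΔT with Cᵥ = 5R/2 = 20.79 J/(mol·K).
At constant V, T₂/T₁ = P₂/P₁ ⇒ ΔT = T₁(P₂/P₁ − 1) = 392·(478/366 − 1) = 120 K.
ΔU = (3.03)(20.79)(120) = 7555 J.

ΔU ≈ 7550 J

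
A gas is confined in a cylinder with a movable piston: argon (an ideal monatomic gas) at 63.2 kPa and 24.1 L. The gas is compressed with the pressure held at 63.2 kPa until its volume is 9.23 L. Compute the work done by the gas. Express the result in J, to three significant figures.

Isobaric: W = P ΔV.
W = (63.2 kPa)(9.23 − 24.1 L) = (63.2)(-14.87) = -939.8 J.

W ≈ -940 J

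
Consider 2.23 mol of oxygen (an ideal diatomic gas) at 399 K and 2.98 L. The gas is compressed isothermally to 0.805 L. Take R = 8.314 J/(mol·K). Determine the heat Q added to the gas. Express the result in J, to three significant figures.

Q ≈ -9680 J

Isothermal ⇒ ΔU = 0, so Q = W = nRT ln(V₂/V₁).
Q = (2.23)(8.314)(399) ln(0.805/2.98) = 7398 × -1.309 = -9682 J.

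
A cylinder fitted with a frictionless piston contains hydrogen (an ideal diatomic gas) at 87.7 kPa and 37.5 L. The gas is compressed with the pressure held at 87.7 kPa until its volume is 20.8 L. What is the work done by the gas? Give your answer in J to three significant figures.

W ≈ -1460 J

Isobaric: W = P ΔV.
W = (87.7 kPa)(20.8 − 37.5 L) = (87.7)(-16.7) = -1465 J.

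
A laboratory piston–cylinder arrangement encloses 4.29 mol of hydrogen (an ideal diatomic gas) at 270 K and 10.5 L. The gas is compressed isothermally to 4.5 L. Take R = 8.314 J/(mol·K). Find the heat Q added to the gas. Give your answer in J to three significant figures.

Q ≈ -8160 J

Isothermal ⇒ ΔU = 0, so Q = W = nRT ln(V₂/V₁).
Q = (4.29)(8.314)(270) ln(4.5/10.5) = 9630 × -0.8473 = -8160 J.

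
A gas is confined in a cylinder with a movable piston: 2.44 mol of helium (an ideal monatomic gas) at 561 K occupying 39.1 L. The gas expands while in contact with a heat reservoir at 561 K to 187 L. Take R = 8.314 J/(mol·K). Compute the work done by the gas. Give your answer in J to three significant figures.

W ≈ 17800 J

Isothermal: W = nRT ln(V₂/V₁).
W = (2.44)(8.314)(561) × ln(187/39.1)
  = 11381 × 1.565
W_by_gas = 17810 J.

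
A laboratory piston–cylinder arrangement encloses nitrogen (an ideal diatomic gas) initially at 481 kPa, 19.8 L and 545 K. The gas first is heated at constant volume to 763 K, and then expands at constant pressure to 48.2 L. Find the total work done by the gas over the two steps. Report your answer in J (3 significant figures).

Step 1 (isochoric): W = 0 (constant volume).
After step 1: P = 673.4 kPa (V unchanged).
Step 2 (isobaric): W = PΔV = (673.4 kPa)(48.2 − 19.8 L) = 19125 J.
W_total = 0 + 19125 = 19125 J.

W_total ≈ 19100 J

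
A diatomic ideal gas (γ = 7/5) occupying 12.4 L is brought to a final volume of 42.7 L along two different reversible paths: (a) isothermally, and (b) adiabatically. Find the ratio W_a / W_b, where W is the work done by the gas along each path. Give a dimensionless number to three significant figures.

W_a / W_b ≈ 1.27

Path (a) isothermal: W = P₁V₁ ln(V₂/V₁) → W_a/(P₁V₁) = 1.237.
Path (b) adiabatic: W = P₁V₁(1 − (V₁/V₂)^(γ−1))/(γ−1) → W_b/(P₁V₁) = 0.9755.
W_a / W_b = 1.237 / 0.9755 = 1.268.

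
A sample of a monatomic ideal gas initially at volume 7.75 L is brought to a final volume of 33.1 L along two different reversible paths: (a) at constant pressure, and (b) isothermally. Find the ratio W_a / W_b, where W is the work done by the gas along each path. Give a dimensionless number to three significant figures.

W_a / W_b ≈ 2.25

Path (a) isobaric: W = P₁(V₂ − V₁) → W_a/(P₁V₁) = 3.271.
Path (b) isothermal: W = P₁V₁ ln(V₂/V₁) → W_b/(P₁V₁) = 1.452.
W_a / W_b = 3.271 / 1.452 = 2.253.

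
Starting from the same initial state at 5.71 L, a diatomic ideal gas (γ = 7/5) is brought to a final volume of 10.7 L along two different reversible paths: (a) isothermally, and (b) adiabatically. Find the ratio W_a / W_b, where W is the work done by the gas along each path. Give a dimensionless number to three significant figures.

W_a / W_b ≈ 1.13

Path (a) isothermal: W = P₁V₁ ln(V₂/V₁) → W_a/(P₁V₁) = 0.628.
Path (b) adiabatic: W = P₁V₁(1 − (V₁/V₂)^(γ−1))/(γ−1) → W_b/(P₁V₁) = 0.5554.
W_a / W_b = 0.628 / 0.5554 = 1.131.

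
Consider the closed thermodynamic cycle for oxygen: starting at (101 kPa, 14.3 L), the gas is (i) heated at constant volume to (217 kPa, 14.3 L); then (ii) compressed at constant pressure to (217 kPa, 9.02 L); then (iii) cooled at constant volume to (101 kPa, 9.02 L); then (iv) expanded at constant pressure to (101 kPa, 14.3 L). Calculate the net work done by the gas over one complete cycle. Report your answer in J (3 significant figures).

Constant-volume legs do no work.
W(ii) = (217)(9.02 − 14.3) = -1146 J; W(iv) = (101)(14.3 − 9.02) = 533.3 J.
W_net = -1146 + 533.3 = -612.5 J (the counter-clockwise enclosed area).

W_net ≈ -612 J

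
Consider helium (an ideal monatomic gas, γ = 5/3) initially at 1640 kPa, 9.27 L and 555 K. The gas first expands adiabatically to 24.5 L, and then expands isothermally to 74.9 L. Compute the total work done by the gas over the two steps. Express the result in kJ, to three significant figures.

W_total ≈ 19.8 kJ

Step 1 (adiabatic): W = (P₁V₁ − P₂V₂)/(γ−1) = (15203 − 7953)/0.667 = 10875 J.
After step 1: P = 324.6 kPa, V = 24.5 L, T = 290.3 K.
Step 2 (isothermal): W = P₁V₁ ln(V₂/V₁) = (7953) ln(74.9/24.5) = 8887 J.
W_total = 10875 + 8887 = 19762 J.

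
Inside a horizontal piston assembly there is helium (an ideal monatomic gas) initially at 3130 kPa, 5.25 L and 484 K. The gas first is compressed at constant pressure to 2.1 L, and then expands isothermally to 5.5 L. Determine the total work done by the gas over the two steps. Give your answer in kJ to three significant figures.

Step 1 (isobaric): W = PΔV = (3130 kPa)(2.1 − 5.25 L) = -9860 J.
After step 1: P = 3130 kPa, V = 2.1 L, T = 193.6 K.
Step 2 (isothermal): W = P₁V₁ ln(V₂/V₁) = (6573) ln(5.5/2.1) = 6329 J.
W_total = -9860 + 6329 = -3531 J.

W_total ≈ -3.53 kJ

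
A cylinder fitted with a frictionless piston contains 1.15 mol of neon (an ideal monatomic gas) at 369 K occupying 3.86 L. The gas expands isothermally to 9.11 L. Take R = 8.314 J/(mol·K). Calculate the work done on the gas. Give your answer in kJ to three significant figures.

W ≈ -3.03 kJ

Isothermal: W = nRT ln(V₂/V₁).
W = (1.15)(8.314)(369) × ln(9.11/3.86)
  = 3528 × 0.8587
W_by_gas = 3030 J; work on gas = −W_by = -3030 J.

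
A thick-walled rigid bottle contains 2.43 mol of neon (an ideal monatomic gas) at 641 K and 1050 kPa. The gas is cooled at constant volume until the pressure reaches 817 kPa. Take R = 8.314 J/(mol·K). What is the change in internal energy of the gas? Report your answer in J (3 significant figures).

ΔU ≈ -4310 J

Constant volume ⇒ W = 0, so Q = ΔU = nCᵥΔT with Cᵥ = 3R/2 = 12.47 J/(mol·K).
At constant V, T₂/T₁ = P₂/P₁ ⇒ ΔT = T₁(P₂/P₁ − 1) = 641·(817/1050 − 1) = -142.2 K.
ΔU = (2.43)(12.47)(-142.2) = -4311 J.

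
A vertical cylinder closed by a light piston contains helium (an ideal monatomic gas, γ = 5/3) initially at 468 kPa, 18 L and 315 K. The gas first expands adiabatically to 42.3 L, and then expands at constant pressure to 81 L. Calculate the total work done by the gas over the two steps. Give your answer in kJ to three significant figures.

W_total ≈ 9.85 kJ

Step 1 (adiabatic): W = (P₁V₁ − P₂V₂)/(γ−1) = (8424 − 4766)/0.667 = 5487 J.
After step 1: P = 112.7 kPa, V = 42.3 L, T = 178.2 K.
Step 2 (isobaric): W = PΔV = (112.7 kPa)(81 − 42.3 L) = 4360 J.
W_total = 5487 + 4360 = 9847 J.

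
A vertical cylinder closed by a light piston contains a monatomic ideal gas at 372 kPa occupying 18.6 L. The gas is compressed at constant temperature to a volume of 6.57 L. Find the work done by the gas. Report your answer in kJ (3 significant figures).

W ≈ -7.20 kJ

Isothermal: W = nRT ln(V₂/V₁) = P₁V₁ ln(V₂/V₁).
P₁V₁ = (372 kPa)(18.6 L) = 6919 J.
W = 6919 × ln(6.57/18.6) = 6919 × -1.041
W_by_gas = -7200 J.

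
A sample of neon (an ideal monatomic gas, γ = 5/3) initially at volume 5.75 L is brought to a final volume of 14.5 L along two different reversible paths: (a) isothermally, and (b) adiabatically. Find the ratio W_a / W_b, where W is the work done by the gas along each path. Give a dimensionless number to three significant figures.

W_a / W_b ≈ 1.34

Path (a) isothermal: W = P₁V₁ ln(V₂/V₁) → W_a/(P₁V₁) = 0.9249.
Path (b) adiabatic: W = P₁V₁(1 − (V₁/V₂)^(γ−1))/(γ−1) → W_b/(P₁V₁) = 0.6904.
W_a / W_b = 0.9249 / 0.6904 = 1.34.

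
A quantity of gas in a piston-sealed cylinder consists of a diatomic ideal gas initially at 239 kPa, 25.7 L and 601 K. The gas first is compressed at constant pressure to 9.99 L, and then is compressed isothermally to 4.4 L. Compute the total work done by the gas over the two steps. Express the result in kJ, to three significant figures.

W_total ≈ -5.71 kJ

Step 1 (isobaric): W = PΔV = (239 kPa)(9.99 − 25.7 L) = -3755 J.
After step 1: P = 239 kPa, V = 9.99 L, T = 233.6 K.
Step 2 (isothermal): W = P₁V₁ ln(V₂/V₁) = (2388) ln(4.4/9.99) = -1958 J.
W_total = -3755 − 1958 = -5712 J.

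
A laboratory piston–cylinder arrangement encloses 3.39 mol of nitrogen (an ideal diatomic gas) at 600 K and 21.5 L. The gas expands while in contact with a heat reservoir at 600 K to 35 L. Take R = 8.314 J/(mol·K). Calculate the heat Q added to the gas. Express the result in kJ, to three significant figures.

Isothermal ⇒ ΔU = 0, so Q = W = nRT ln(V₂/V₁).
Q = (3.39)(8.314)(600) ln(35/21.5) = 16911 × 0.4873 = 8240 J.

Q ≈ 8.24 kJ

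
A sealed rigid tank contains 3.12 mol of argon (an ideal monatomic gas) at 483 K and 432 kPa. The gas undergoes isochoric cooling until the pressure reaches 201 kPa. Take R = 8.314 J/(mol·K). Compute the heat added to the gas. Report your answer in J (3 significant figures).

Q ≈ -10000 J

Constant volume ⇒ W = 0, so Q = ΔU = nCᵥΔT with Cᵥ = 3R/2 = 12.47 J/(mol·K).
At constant V, T₂/T₁ = P₂/P₁ ⇒ ΔT = T₁(P₂/P₁ − 1) = 483·(201/432 − 1) = -258.3 K.
ΔU = (3.12)(12.47)(-258.3) = -10049 J.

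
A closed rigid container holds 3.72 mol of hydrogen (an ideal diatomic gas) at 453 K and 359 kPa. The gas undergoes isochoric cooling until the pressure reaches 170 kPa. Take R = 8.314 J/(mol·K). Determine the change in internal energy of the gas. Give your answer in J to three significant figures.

Constant volume ⇒ W = 0, so Q = ΔU = nCᵥΔT with Cᵥ = 5R/2 = 20.79 J/(mol·K).
At constant V, T₂/T₁ = P₂/P₁ ⇒ ΔT = T₁(P₂/P₁ − 1) = 453·(170/359 − 1) = -238.5 K.
ΔU = (3.72)(20.79)(-238.5) = -18440 J.

ΔU ≈ -18400 J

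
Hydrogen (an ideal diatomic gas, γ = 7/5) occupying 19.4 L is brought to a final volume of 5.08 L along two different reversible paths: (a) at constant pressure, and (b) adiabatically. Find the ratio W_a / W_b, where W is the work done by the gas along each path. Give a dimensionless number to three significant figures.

W_a / W_b ≈ 0.416

Path (a) isobaric: W = P₁(V₂ − V₁) → W_a/(P₁V₁) = -0.7381.
Path (b) adiabatic: W = P₁V₁(1 − (V₁/V₂)^(γ−1))/(γ−1) → W_b/(P₁V₁) = -1.773.
W_a / W_b = -0.7381 / -1.773 = 0.4164.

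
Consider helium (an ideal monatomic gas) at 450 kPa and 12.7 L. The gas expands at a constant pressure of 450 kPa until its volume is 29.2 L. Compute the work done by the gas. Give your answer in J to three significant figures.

W ≈ 7420 J

Isobaric: W = P ΔV.
W = (450 kPa)(29.2 − 12.7 L) = (450)(16.5) = 7425 J.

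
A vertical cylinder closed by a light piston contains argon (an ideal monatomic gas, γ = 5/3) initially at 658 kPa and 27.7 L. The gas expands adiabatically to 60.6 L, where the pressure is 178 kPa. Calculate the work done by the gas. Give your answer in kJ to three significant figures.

W ≈ 11.2 kJ

Adiabatic: W = (P₁V₁ − P₂V₂)/(γ − 1) with γ = 5/3.
P₁V₁ = 18227 J, P₂V₂ = 10787 J.
W = (18227 − 10787) / 0.6667 = 11160 J.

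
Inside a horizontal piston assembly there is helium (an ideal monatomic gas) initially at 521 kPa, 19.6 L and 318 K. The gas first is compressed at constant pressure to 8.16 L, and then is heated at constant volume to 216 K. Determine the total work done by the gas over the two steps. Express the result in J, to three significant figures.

W_total ≈ -5960 J

Step 1 (isobaric): W = PΔV = (521 kPa)(8.16 − 19.6 L) = -5960 J.
Step 2 (isochoric): W = 0 (constant volume).
W_total = -5960 + 0 = -5960 J.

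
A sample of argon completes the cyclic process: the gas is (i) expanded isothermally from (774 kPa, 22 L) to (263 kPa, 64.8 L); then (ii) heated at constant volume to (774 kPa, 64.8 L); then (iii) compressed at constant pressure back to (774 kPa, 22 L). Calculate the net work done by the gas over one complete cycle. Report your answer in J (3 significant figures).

W_net ≈ -14700 J

Leg (i): W = PᵢVᵢ ln(V_f/Vᵢ) = (17028) ln(64.8/22) = 18395 J.
Leg (ii): W = 0.
Leg (iii): W = PΔV = (774)(22 − 64.8) = -33127 J.
W_net = 18395 − 33127 = -14732 J.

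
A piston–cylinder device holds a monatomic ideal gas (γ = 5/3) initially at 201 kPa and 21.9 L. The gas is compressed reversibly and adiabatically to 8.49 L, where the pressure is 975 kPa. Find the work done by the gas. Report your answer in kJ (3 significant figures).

Adiabatic: W = (P₁V₁ − P₂V₂)/(γ − 1) with γ = 5/3.
P₁V₁ = 4402 J, P₂V₂ = 8278 J.
W = (4402 − 8278) / 0.6667 = -5814 J.

W ≈ -5.81 kJ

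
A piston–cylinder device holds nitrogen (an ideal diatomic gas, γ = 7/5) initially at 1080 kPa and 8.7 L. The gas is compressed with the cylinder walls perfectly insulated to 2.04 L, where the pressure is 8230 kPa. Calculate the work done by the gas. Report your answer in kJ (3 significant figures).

Adiabatic: W = (P₁V₁ − P₂V₂)/(γ − 1) with γ = 7/5.
P₁V₁ = 9396 J, P₂V₂ = 16789 J.
W = (9396 − 16789) / 0.4 = -18483 J.

W ≈ -18.5 kJ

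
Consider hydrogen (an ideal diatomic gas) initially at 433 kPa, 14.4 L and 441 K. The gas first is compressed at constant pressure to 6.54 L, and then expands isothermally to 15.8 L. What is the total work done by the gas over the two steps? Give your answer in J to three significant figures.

Step 1 (isobaric): W = PΔV = (433 kPa)(6.54 − 14.4 L) = -3403 J.
After step 1: P = 433 kPa, V = 6.54 L, T = 200.3 K.
Step 2 (isothermal): W = P₁V₁ ln(V₂/V₁) = (2832) ln(15.8/6.54) = 2498 J.
W_total = -3403 + 2498 = -905.5 J.

W_total ≈ -906 J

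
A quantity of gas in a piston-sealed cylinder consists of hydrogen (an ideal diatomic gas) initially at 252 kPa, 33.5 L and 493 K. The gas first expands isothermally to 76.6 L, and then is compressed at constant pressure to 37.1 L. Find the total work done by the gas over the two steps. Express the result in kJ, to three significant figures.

Step 1 (isothermal): W = P₁V₁ ln(V₂/V₁) = (8442) ln(76.6/33.5) = 6982 J.
After step 1: P = 110.2 kPa, V = 76.6 L, T = 493 K.
Step 2 (isobaric): W = PΔV = (110.2 kPa)(37.1 − 76.6 L) = -4353 J.
W_total = 6982 − 4353 = 2629 J.

W_total ≈ 2.63 kJ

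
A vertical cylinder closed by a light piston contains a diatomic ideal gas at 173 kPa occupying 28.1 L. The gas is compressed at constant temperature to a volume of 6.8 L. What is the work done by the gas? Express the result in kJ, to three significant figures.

W ≈ -6.90 kJ

Isothermal: W = nRT ln(V₂/V₁) = P₁V₁ ln(V₂/V₁).
P₁V₁ = (173 kPa)(28.1 L) = 4861 J.
W = 4861 × ln(6.8/28.1) = 4861 × -1.419
W_by_gas = -6897 J.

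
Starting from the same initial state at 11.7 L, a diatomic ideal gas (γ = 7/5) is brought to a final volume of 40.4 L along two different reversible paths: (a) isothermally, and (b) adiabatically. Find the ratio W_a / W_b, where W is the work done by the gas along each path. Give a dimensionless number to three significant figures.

Path (a) isothermal: W = P₁V₁ ln(V₂/V₁) → W_a/(P₁V₁) = 1.239.
Path (b) adiabatic: W = P₁V₁(1 − (V₁/V₂)^(γ−1))/(γ−1) → W_b/(P₁V₁) = 0.9771.
W_a / W_b = 1.239 / 0.9771 = 1.268.

W_a / W_b ≈ 1.27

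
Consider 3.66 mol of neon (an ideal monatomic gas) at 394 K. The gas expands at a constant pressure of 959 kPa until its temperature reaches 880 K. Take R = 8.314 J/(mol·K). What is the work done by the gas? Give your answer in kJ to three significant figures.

W ≈ 14.8 kJ

Isobaric: W = P ΔV = nR ΔT.
W = (3.66)(8.314)(880 − 394) = 14789 J.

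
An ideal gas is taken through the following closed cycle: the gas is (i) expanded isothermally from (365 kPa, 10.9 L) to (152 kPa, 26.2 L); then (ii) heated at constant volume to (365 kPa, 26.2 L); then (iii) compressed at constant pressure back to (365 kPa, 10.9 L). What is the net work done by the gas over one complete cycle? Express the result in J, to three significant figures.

Leg (i): W = PᵢVᵢ ln(V_f/Vᵢ) = (3978) ln(26.2/10.9) = 3489 J.
Leg (ii): W = 0.
Leg (iii): W = PΔV = (365)(10.9 − 26.2) = -5584 J.
W_net = 3489 − 5584 = -2095 J.

W_net ≈ -2100 J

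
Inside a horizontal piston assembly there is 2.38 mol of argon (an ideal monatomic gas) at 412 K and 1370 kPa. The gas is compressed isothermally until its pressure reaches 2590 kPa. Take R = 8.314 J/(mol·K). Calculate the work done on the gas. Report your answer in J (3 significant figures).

W ≈ 5190 J

Isothermal process: W = nRT ln(V₂/V₁) = nRT ln(P₁/P₂).
W = (2.38)(8.314)(412) × ln(1370/2590)
  = 8152 × ln(0.529) = 8152 × -0.6368
W_by_gas = -5192 J; work on gas = −W_by = 5192 J.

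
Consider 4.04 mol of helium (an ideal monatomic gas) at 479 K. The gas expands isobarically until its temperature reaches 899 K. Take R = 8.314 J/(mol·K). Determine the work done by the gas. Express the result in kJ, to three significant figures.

Isobaric: W = P ΔV = nR ΔT.
W = (4.04)(8.314)(899 − 479) = 14107 J.

W ≈ 14.1 kJ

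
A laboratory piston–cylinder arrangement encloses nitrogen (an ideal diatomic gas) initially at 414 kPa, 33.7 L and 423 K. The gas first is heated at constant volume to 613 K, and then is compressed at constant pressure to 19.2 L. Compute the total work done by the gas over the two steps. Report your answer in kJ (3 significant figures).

W_total ≈ -8.70 kJ

Step 1 (isochoric): W = 0 (constant volume).
After step 1: P = 600 kPa (V unchanged).
Step 2 (isobaric): W = PΔV = (600 kPa)(19.2 − 33.7 L) = -8699 J.
W_total = 0 − 8699 = -8699 J.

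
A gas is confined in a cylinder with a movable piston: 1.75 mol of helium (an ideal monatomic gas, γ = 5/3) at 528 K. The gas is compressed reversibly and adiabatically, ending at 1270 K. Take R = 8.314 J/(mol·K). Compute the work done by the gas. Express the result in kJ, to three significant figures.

W ≈ -16.2 kJ

Adiabatic ⇒ Q = 0, so W_by = −ΔU = nCᵥ(T₁ − T₂).
Cᵥ = 3R/2 = 12.47 J/(mol·K).
W = (1.75)(12.47)(528 − 1270) = -16194 J.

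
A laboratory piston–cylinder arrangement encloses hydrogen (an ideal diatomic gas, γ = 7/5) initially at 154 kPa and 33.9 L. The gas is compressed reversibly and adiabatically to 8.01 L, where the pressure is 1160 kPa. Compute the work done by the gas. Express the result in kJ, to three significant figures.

W ≈ -10.2 kJ

Adiabatic: W = (P₁V₁ − P₂V₂)/(γ − 1) with γ = 7/5.
P₁V₁ = 5221 J, P₂V₂ = 9292 J.
W = (5221 − 9292) / 0.4 = -10178 J.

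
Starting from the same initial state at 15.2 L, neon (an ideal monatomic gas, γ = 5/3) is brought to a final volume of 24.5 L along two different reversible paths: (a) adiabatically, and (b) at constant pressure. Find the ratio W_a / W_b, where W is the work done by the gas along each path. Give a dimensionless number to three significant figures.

W_a / W_b ≈ 0.668

Path (a) adiabatic: W = P₁V₁(1 − (V₁/V₂)^(γ−1))/(γ−1) → W_a/(P₁V₁) = 0.4089.
Path (b) isobaric: W = P₁(V₂ − V₁) → W_b/(P₁V₁) = 0.6118.
W_a / W_b = 0.4089 / 0.6118 = 0.6683.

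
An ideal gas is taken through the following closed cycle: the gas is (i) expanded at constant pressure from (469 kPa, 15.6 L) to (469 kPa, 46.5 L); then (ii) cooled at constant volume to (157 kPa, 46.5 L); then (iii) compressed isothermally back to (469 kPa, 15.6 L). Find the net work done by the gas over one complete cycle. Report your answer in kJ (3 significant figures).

W_net ≈ 6.52 kJ

Leg (i): W = PΔV = (469)(46.5 − 15.6) = 14492 J.
Leg (ii): W = 0.
Leg (iii): W = PᵢVᵢ ln(V_f/Vᵢ) = (7300) ln(15.6/46.5) = -7973 J.
W_net = 14492 − 7973 = 6519 J.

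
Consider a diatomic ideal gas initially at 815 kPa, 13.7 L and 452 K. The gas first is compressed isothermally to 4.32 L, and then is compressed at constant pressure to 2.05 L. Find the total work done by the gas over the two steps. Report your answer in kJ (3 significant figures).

W_total ≈ -18.8 kJ

Step 1 (isothermal): W = P₁V₁ ln(V₂/V₁) = (11166) ln(4.32/13.7) = -12887 J.
After step 1: P = 2585 kPa, V = 4.32 L, T = 452 K.
Step 2 (isobaric): W = PΔV = (2585 kPa)(2.05 − 4.32 L) = -5867 J.
W_total = -12887 − 5867 = -18754 J.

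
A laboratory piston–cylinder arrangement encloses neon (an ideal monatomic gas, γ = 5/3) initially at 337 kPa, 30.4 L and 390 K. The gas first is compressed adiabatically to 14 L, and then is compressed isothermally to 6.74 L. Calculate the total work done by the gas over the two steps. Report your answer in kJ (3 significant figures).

W_total ≈ -23.0 kJ

Step 1 (adiabatic): W = (P₁V₁ − P₂V₂)/(γ−1) = (10245 − 17179)/0.667 = -10401 J.
After step 1: P = 1227 kPa, V = 14 L, T = 654 K.
Step 2 (isothermal): W = P₁V₁ ln(V₂/V₁) = (17179) ln(6.74/14) = -12558 J.
W_total = -10401 − 12558 = -22959 J.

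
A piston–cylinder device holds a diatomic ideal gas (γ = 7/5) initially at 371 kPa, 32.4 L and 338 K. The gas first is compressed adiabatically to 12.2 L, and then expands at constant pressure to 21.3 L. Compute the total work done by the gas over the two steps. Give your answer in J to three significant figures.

W_total ≈ -1110 J

Step 1 (adiabatic): W = (P₁V₁ − P₂V₂)/(γ−1) = (12020 − 17766)/0.4 = -14364 J.
After step 1: P = 1456 kPa, V = 12.2 L, T = 499.6 K.
Step 2 (isobaric): W = PΔV = (1456 kPa)(21.3 − 12.2 L) = 13252 J.
W_total = -14364 + 13252 = -1113 J.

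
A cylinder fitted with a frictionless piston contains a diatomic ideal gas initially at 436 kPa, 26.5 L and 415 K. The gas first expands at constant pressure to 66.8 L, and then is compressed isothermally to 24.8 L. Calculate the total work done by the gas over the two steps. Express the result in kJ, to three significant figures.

Step 1 (isobaric): W = PΔV = (436 kPa)(66.8 − 26.5 L) = 17571 J.
After step 1: P = 436 kPa, V = 66.8 L, T = 1046 K.
Step 2 (isothermal): W = P₁V₁ ln(V₂/V₁) = (29125) ln(24.8/66.8) = -28859 J.
W_total = 17571 − 28859 = -11288 J.

W_total ≈ -11.3 kJ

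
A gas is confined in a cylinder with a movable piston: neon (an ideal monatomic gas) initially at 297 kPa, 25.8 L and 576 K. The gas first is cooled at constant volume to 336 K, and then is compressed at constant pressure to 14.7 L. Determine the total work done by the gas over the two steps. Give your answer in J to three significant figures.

W_total ≈ -1920 J

Step 1 (isochoric): W = 0 (constant volume).
After step 1: P = 173.2 kPa (V unchanged).
Step 2 (isobaric): W = PΔV = (173.2 kPa)(14.7 − 25.8 L) = -1923 J.
W_total = 0 − 1923 = -1923 J.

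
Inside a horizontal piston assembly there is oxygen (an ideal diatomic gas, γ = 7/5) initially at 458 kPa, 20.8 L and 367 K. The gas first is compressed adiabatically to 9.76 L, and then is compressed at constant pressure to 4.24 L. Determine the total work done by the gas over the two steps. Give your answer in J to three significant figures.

W_total ≈ -15700 J

Step 1 (adiabatic): W = (P₁V₁ − P₂V₂)/(γ−1) = (9526 − 12894)/0.4 = -8418 J.
After step 1: P = 1321 kPa, V = 9.76 L, T = 496.7 K.
Step 2 (isobaric): W = PΔV = (1321 kPa)(4.24 − 9.76 L) = -7292 J.
W_total = -8418 − 7292 = -15710 J.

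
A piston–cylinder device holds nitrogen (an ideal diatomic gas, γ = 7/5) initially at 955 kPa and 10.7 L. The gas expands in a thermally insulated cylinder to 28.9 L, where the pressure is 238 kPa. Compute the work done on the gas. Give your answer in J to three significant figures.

W ≈ -8350 J

Adiabatic: W = (P₁V₁ − P₂V₂)/(γ − 1) with γ = 7/5.
P₁V₁ = 10218 J, P₂V₂ = 6878 J.
W = (10218 − 6878) / 0.4 = 8351 J.
Work on gas = −W_by = -8351 J.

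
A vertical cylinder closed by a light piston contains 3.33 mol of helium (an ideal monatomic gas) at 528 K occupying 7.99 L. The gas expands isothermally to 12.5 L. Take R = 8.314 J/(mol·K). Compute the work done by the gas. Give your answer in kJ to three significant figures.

Isothermal: W = nRT ln(V₂/V₁).
W = (3.33)(8.314)(528) × ln(12.5/7.99)
  = 14618 × 0.4475
W_by_gas = 6542 J.

W ≈ 6.54 kJ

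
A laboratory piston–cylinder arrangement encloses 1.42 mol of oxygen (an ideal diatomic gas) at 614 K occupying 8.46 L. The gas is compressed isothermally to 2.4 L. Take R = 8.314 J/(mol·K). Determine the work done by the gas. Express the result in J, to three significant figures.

W ≈ -9130 J

Isothermal: W = nRT ln(V₂/V₁).
W = (1.42)(8.314)(614) × ln(2.4/8.46)
  = 7249 × -1.26
W_by_gas = -9133 J.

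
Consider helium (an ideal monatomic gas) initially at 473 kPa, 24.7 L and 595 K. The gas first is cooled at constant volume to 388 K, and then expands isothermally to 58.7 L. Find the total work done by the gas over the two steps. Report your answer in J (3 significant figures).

Step 1 (isochoric): W = 0 (constant volume).
After step 1: P = 308.4 kPa (V unchanged).
Step 2 (isothermal): W = P₁V₁ ln(V₂/V₁) = (7619) ln(58.7/24.7) = 6595 J.
W_total = 0 + 6595 = 6595 J.

W_total ≈ 6590 J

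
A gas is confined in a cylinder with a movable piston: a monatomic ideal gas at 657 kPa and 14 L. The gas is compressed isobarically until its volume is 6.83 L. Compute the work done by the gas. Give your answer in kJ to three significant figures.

W ≈ -4.71 kJ

Isobaric: W = P ΔV.
W = (657 kPa)(6.83 − 14 L) = (657)(-7.17) = -4711 J.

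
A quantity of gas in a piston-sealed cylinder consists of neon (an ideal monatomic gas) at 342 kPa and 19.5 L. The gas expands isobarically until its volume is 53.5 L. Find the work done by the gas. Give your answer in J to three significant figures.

Isobaric: W = P ΔV.
W = (342 kPa)(53.5 − 19.5 L) = (342)(34) = 11628 J.

W ≈ 11600 J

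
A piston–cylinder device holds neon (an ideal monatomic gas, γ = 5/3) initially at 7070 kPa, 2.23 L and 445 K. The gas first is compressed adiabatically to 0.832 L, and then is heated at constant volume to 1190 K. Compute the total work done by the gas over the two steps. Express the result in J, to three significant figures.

Step 1 (adiabatic): W = (P₁V₁ − P₂V₂)/(γ−1) = (15766 − 30421)/0.667 = -21983 J.
Step 2 (isochoric): W = 0 (constant volume).
W_total = -21983 + 0 = -21983 J.

W_total ≈ -22000 J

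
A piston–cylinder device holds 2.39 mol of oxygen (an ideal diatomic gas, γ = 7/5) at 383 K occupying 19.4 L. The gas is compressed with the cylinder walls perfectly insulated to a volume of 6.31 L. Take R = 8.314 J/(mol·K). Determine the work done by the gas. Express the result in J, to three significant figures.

Adiabatic: TV^(γ−1) = const with γ = 7/5.
T₂ = T₁ (V₁/V₂)^(γ−1) = 383 × (19.4/6.31)^0.4 = 383 × 1.567 = 600.2 K.
W_by = nCᵥ(T₁ − T₂) = (2.39)(20.79)(383 − 600.2) = -10790 J.

W ≈ -10800 J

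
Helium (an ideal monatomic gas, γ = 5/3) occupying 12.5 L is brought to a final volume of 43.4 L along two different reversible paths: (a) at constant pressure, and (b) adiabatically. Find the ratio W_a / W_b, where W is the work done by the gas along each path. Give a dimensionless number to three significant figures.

Path (a) isobaric: W = P₁(V₂ − V₁) → W_a/(P₁V₁) = 2.472.
Path (b) adiabatic: W = P₁V₁(1 − (V₁/V₂)^(γ−1))/(γ−1) → W_b/(P₁V₁) = 0.8458.
W_a / W_b = 2.472 / 0.8458 = 2.923.

W_a / W_b ≈ 2.92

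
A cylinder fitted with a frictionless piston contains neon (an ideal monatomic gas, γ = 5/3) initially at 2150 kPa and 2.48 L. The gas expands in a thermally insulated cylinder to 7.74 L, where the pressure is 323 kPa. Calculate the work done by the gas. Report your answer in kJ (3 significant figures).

W ≈ 4.25 kJ

Adiabatic: W = (P₁V₁ − P₂V₂)/(γ − 1) with γ = 5/3.
P₁V₁ = 5332 J, P₂V₂ = 2500 J.
W = (5332 − 2500) / 0.6667 = 4248 J.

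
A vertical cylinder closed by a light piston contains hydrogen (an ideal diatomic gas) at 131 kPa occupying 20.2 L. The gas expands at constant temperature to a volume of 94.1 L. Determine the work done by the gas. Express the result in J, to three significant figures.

Isothermal: W = nRT ln(V₂/V₁) = P₁V₁ ln(V₂/V₁).
P₁V₁ = (131 kPa)(20.2 L) = 2646 J.
W = 2646 × ln(94.1/20.2) = 2646 × 1.539
W_by_gas = 4072 J.

W ≈ 4070 J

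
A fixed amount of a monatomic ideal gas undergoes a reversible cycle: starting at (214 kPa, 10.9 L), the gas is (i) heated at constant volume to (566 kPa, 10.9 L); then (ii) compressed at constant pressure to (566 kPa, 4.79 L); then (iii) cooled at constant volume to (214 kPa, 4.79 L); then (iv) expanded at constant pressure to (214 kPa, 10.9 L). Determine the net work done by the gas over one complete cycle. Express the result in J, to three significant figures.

Constant-volume legs do no work.
W(ii) = (566)(4.79 − 10.9) = -3458 J; W(iv) = (214)(10.9 − 4.79) = 1308 J.
W_net = -3458 + 1308 = -2151 J (the counter-clockwise enclosed area).

W_net ≈ -2150 J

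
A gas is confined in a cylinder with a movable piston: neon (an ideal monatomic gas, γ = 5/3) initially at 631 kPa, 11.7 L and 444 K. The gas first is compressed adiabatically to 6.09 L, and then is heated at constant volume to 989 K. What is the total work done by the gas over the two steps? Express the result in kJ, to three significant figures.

Step 1 (adiabatic): W = (P₁V₁ − P₂V₂)/(γ−1) = (7383 − 11409)/0.667 = -6040 J.
Step 2 (isochoric): W = 0 (constant volume).
W_total = -6040 + 0 = -6040 J.

W_total ≈ -6.04 kJ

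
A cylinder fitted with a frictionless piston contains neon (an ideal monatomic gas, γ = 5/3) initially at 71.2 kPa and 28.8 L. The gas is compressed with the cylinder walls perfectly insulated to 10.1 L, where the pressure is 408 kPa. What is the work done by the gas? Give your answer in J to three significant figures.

Adiabatic: W = (P₁V₁ − P₂V₂)/(γ − 1) with γ = 5/3.
P₁V₁ = 2051 J, P₂V₂ = 4121 J.
W = (2051 − 4121) / 0.6667 = -3105 J.

W ≈ -3110 J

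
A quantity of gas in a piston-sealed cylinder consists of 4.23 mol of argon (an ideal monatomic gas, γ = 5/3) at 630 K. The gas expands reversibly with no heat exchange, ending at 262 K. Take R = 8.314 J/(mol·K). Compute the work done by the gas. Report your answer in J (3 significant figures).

Adiabatic ⇒ Q = 0, so W_by = −ΔU = nCᵥ(T₁ − T₂).
Cᵥ = 3R/2 = 12.47 J/(mol·K).
W = (4.23)(12.47)(630 − 262) = 19413 J.

W ≈ 19400 J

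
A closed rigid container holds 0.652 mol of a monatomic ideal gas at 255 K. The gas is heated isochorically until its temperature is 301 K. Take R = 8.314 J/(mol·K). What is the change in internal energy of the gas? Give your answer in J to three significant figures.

Constant volume ⇒ W = 0, so Q = ΔU = nCᵥΔT with Cᵥ = 3R/2 = 12.47 J/(mol·K).
ΔU = (0.652)(12.47)(301 − 255) = 374 J.

ΔU ≈ 374 J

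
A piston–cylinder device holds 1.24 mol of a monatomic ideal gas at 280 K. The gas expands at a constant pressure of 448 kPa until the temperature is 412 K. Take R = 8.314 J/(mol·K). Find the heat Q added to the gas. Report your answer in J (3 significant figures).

Isobaric: W = nRΔT = (1.24)(8.314)(132) = 1361 J.
ΔU = nCᵥΔT with Cᵥ = 3R/2: ΔU = (1.24)(12.47)(132) = 2041 J.
Q = ΔU + W = 2041 + 1361 = 3402 J.

Q ≈ 3400 J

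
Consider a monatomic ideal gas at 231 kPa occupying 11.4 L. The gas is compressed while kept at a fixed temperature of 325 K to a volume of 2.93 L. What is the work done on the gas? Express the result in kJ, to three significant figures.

Isothermal: W = nRT ln(V₂/V₁) = P₁V₁ ln(V₂/V₁).
P₁V₁ = (231 kPa)(11.4 L) = 2633 J.
W = 2633 × ln(2.93/11.4) = 2633 × -1.359
W_by_gas = -3578 J; work on gas = −W_by = 3578 J.

W ≈ 3.58 kJ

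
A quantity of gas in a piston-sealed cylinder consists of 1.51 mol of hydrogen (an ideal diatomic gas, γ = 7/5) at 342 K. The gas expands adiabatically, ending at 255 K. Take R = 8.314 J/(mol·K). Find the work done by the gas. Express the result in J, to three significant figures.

Adiabatic ⇒ Q = 0, so W_by = −ΔU = nCᵥ(T₁ − T₂).
Cᵥ = 5R/2 = 20.79 J/(mol·K).
W = (1.51)(20.79)(342 − 255) = 2731 J.

W ≈ 2730 J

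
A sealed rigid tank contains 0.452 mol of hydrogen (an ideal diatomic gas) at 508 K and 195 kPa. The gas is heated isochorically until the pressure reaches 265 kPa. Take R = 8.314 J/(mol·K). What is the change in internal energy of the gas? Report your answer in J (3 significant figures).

Constant volume ⇒ W = 0, so Q = ΔU = nCᵥΔT with Cᵥ = 5R/2 = 20.79 J/(mol·K).
At constant V, T₂/T₁ = P₂/P₁ ⇒ ΔT = T₁(P₂/P₁ − 1) = 508·(265/195 − 1) = 182.4 K.
ΔU = (0.452)(20.79)(182.4) = 1713 J.

ΔU ≈ 1710 J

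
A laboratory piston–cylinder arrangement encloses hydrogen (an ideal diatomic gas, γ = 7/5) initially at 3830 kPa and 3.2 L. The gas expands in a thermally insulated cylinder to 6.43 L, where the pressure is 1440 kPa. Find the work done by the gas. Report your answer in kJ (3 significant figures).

Adiabatic: W = (P₁V₁ − P₂V₂)/(γ − 1) with γ = 7/5.
P₁V₁ = 12256 J, P₂V₂ = 9259 J.
W = (12256 − 9259) / 0.4 = 7492 J.

W ≈ 7.49 kJ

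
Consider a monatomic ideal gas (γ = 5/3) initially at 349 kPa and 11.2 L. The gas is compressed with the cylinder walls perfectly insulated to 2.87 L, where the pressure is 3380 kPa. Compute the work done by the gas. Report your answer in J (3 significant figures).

W ≈ -8690 J

Adiabatic: W = (P₁V₁ − P₂V₂)/(γ − 1) with γ = 5/3.
P₁V₁ = 3909 J, P₂V₂ = 9701 J.
W = (3909 − 9701) / 0.6667 = -8688 J.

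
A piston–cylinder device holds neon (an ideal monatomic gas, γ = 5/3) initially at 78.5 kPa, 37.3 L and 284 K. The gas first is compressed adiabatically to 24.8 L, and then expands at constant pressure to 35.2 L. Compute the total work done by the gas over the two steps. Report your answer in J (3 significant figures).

W_total ≈ 238 J

Step 1 (adiabatic): W = (P₁V₁ − P₂V₂)/(γ−1) = (2928 − 3844)/0.667 = -1373 J.
After step 1: P = 155 kPa, V = 24.8 L, T = 372.8 K.
Step 2 (isobaric): W = PΔV = (155 kPa)(35.2 − 24.8 L) = 1612 J.
W_total = -1373 + 1612 = 238.4 J.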